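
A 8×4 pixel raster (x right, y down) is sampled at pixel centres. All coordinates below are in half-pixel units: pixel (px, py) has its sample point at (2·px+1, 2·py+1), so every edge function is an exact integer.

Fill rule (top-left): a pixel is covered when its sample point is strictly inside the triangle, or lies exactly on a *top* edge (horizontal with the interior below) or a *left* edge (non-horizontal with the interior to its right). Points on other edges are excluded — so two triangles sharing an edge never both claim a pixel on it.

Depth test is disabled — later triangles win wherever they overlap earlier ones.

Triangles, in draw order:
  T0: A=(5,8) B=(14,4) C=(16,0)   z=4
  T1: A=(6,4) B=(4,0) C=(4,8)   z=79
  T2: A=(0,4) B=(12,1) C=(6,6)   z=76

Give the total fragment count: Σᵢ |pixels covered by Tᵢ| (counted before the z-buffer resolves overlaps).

T0:
  2·area = 28  (B↔C swapped to make it positive)
  edge (5, 8)→(16, 0): d=(11,-8) top-left  bias=+0
  edge (16, 0)→(14, 4): d=(-2,4) right/bottom  bias=-1
  edge (14, 4)→(5, 8): d=(-9,4) right/bottom  bias=-1
    (7,0)@(15, 1): e=[3,2,23] → #
    (6,1)@(13, 3): e=[9,6,13] → #
    (7,1)@(15, 3): e=[25,-2,5] → ·
    (5,2)@(11, 5): e=[15,10,3] → #
    (6,2)@(13, 5): e=[31,2,-5] → ·
    (3,3)@(7, 7): e=[5,22,1] → #
    (4,3)@(9, 7): e=[21,14,-7] → ·
    (5,3)@(11, 7): e=[37,6,-15] → ·
  covered (4 px):
    · · · · · · · #
    · · · · · · # ·
    · · · · · # · ·
    · · · # · · · ·
T1:
  2·area = 16  (B↔C swapped to make it positive)
  edge (6, 4)→(4, 8): d=(-2,4) right/bottom  bias=-1
  edge (4, 8)→(4, 0): d=(0,-8) top-left  bias=+0
  edge (4, 0)→(6, 4): d=(2,4) right/bottom  bias=-1
    (2,1)@(5, 3): e=[6,8,2] → #
    (3,1)@(7, 3): e=[-2,24,-6] → ·
    (2,2)@(5, 5): e=[2,8,6] → #
    (3,2)@(7, 5): e=[-6,24,-2] → ·
    (2,3)@(5, 7): e=[-2,8,10] → ·
  covered (2 px):
    · · · · · · · ·
    · · # · · · · ·
    · · # · · · · ·
    · · · · · · · ·
T2:
  2·area = 42
  edge (0, 4)→(12, 1): d=(12,-3) top-left  bias=+0
  edge (12, 1)→(6, 6): d=(-6,5) right/bottom  bias=-1
  edge (6, 6)→(0, 4): d=(-6,-2) top-left  bias=+0
    (2,1)@(5, 3): e=[3,23,16] → #
    (3,1)@(7, 3): e=[9,13,20] → #
    (4,1)@(9, 3): e=[15,3,24] → #
    (5,1)@(11, 3): e=[21,-7,28] → ·
    (1,2)@(3, 5): e=[21,21,0] → #  [on edge]
    (4,2)@(9, 5): e=[39,-9,12] → ·
    (1,3)@(3, 7): e=[45,9,-12] → ·
    (2,3)@(5, 7): e=[51,-1,-8] → ·
    (3,3)@(7, 7): e=[57,-11,-4] → ·
    (4,3)@(9, 7): e=[63,-21,0] → ·  [on edge]
  covered (6 px):
    · · · · · · · ·
    · · # # # · · ·
    · # # # · · · ·
    · · · · · · · ·

Answer: 12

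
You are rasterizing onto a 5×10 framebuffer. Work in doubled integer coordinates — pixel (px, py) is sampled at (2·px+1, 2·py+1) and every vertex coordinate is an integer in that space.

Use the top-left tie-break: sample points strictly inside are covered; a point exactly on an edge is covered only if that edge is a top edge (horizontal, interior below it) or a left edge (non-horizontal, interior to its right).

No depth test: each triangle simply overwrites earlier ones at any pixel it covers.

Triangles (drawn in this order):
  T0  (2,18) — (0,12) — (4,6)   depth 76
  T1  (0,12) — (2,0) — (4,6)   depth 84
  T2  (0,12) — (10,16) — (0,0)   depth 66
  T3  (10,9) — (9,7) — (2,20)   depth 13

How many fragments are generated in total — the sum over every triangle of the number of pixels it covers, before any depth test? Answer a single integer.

T0:
  2·area = 36
  edge (2, 18)→(0, 12): d=(-2,-6) top-left  bias=+0
  edge (0, 12)→(4, 6): d=(4,-6) top-left  bias=+0
  edge (4, 6)→(2, 18): d=(-2,12) right/bottom  bias=-1
    (1,4)@(3, 9): e=[24,6,6] → #
    (2,4)@(5, 9): e=[36,18,-18] → ·
    (0,5)@(1, 11): e=[8,2,26] → #
    (2,5)@(5, 11): e=[32,26,-22] → ·
    (0,6)@(1, 13): e=[4,10,22] → #
    (1,6)@(3, 13): e=[16,22,-2] → ·
    (0,7)@(1, 15): e=[0,18,18] → #  [on edge]
    (1,7)@(3, 15): e=[12,30,-6] → ·
    (0,8)@(1, 17): e=[-4,26,14] → ·
  covered (5 px):
    · · · · ·
    · · · · ·
    · · · · ·
    · · · · ·
    · # · · ·
    # # · · ·
    # · · · ·
    # · · · ·
    · · · · ·
    · · · · ·
T1:
  2·area = 36
  edge (0, 12)→(2, 0): d=(2,-12) top-left  bias=+0
  edge (2, 0)→(4, 6): d=(2,6) right/bottom  bias=-1
  edge (4, 6)→(0, 12): d=(-4,6) right/bottom  bias=-1
    (1,1)@(3, 3): e=[18,0,18] → ·  [on edge]
    (1,2)@(3, 5): e=[22,4,10] → #
    (2,2)@(5, 5): e=[46,-8,-2] → ·
    (0,3)@(1, 7): e=[2,20,14] → #
    (2,3)@(5, 7): e=[50,-4,-10] → ·
    (0,4)@(1, 9): e=[6,24,6] → #
    (1,4)@(3, 9): e=[30,12,-6] → ·
    (2,4)@(5, 9): e=[54,0,-18] → ·  [on edge]
    (0,5)@(1, 11): e=[10,28,-2] → ·
    (3,7)@(7, 15): e=[90,0,-54] → ·  [on edge]
  covered (4 px):
    · · · · ·
    · · · · ·
    · # · · ·
    # # · · ·
    # · · · ·
    · · · · ·
    · · · · ·
    · · · · ·
    · · · · ·
    · · · · ·
T2:
  2·area = 120  (B↔C swapped to make it positive)
  edge (0, 12)→(0, 0): d=(0,-12) top-left  bias=+0
  edge (0, 0)→(10, 16): d=(10,16) right/bottom  bias=-1
  edge (10, 16)→(0, 12): d=(-10,-4) top-left  bias=+0
    (0,1)@(1, 3): e=[12,14,94] → #
    (1,1)@(3, 3): e=[36,-18,102] → ·
    (0,2)@(1, 5): e=[12,34,74] → #
    (1,2)@(3, 5): e=[36,2,82] → #
    (2,2)@(5, 5): e=[60,-30,90] → ·
    (0,3)@(1, 7): e=[12,54,54] → #
    (2,3)@(5, 7): e=[60,-10,70] → ·
    (0,4)@(1, 9): e=[12,74,34] → #
    (2,4)@(5, 9): e=[60,10,50] → #
    (3,4)@(7, 9): e=[84,-22,58] → ·
    (0,5)@(1, 11): e=[12,94,14] → #
    (3,5)@(7, 11): e=[84,-2,38] → ·
  covered (15 px):
    · · · · ·
    # · · · ·
    # # · · ·
    # # · · ·
    # # # · ·
    # # # · ·
    · # # # ·
    · · · · #
    · · · · ·
    · · · · ·
T3:
  2·area = 27  (B↔C swapped to make it positive)
  edge (10, 9)→(2, 20): d=(-8,11) right/bottom  bias=-1
  edge (2, 20)→(9, 7): d=(7,-13) top-left  bias=+0
  edge (9, 7)→(10, 9): d=(1,2) right/bottom  bias=-1
    (3,1)@(7, 3): e=[81,-54,0] → ·  [on edge]
    (4,3)@(9, 7): e=[27,0,0] → ·  [on edge]
    (4,4)@(9, 9): e=[11,14,2] → #
    (3,5)@(7, 11): e=[17,2,8] → #
    (4,5)@(9, 11): e=[-5,28,4] → ·
    (3,6)@(7, 13): e=[1,16,10] → #
    (4,6)@(9, 13): e=[-21,42,6] → ·
    (2,7)@(5, 15): e=[7,4,16] → #
    (3,7)@(7, 15): e=[-15,30,12] → ·
    (2,8)@(5, 17): e=[-9,18,18] → ·
  covered (4 px):
    · · · · ·
    · · · · ·
    · · · · ·
    · · · · ·
    · · · · #
    · · · # ·
    · · · # ·
    · · # · ·
    · · · · ·
    · · · · ·

Answer: 28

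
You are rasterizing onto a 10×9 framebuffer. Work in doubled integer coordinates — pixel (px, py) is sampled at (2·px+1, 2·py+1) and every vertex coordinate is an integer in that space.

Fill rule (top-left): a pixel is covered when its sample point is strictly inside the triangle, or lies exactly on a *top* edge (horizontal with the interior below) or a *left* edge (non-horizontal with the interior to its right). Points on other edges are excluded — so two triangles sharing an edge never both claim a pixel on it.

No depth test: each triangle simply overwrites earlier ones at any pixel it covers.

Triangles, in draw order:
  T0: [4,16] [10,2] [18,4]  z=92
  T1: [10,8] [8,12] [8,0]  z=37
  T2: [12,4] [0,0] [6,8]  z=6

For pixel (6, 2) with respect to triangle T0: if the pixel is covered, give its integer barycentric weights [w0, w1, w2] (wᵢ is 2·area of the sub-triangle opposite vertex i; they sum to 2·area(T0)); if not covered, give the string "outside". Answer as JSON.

T0:
  2·area = 124
  edge (4, 16)→(10, 2): d=(6,-14) top-left  bias=+0
  edge (10, 2)→(18, 4): d=(8,2) right/bottom  bias=-1
  edge (18, 4)→(4, 16): d=(-14,12) right/bottom  bias=-1
    (5,1)@(11, 3): e=[20,6,98] → #
    (6,1)@(13, 3): e=[48,2,74] → #
    (7,1)@(15, 3): e=[76,-2,50] → ·
    (4,2)@(9, 5): e=[4,26,94] → #
    (7,2)@(15, 5): e=[88,14,22] → #
    (8,2)@(17, 5): e=[116,10,-2] → ·
    (4,3)@(9, 7): e=[16,42,66] → #
    (7,3)@(15, 7): e=[100,30,-6] → ·
    (3,4)@(7, 9): e=[0,62,62] → #  [on edge]
    (6,4)@(13, 9): e=[84,50,-10] → ·
    (3,5)@(7, 11): e=[12,78,34] → #
    (5,5)@(11, 11): e=[68,70,-14] → ·
  covered (16 px):
    · · · · · · · · · ·
    · · · · · # # · · ·
    · · · · # # # # · ·
    · · · · # # # · · ·
    · · · # # # · · · ·
    · · · # # · · · · ·
    · · · # · · · · · ·
    · · # · · · · · · ·
    · · · · · · · · · ·
T1:
  2·area = 24
  edge (10, 8)→(8, 12): d=(-2,4) right/bottom  bias=-1
  edge (8, 12)→(8, 0): d=(0,-12) top-left  bias=+0
  edge (8, 0)→(10, 8): d=(2,8) right/bottom  bias=-1
    (4,2)@(9, 5): e=[10,12,2] → #
    (5,2)@(11, 5): e=[2,36,-14] → ·
    (4,3)@(9, 7): e=[6,12,6] → #
    (5,3)@(11, 7): e=[-2,36,-10] → ·
    (4,4)@(9, 9): e=[2,12,10] → #
    (5,4)@(11, 9): e=[-6,36,-6] → ·
    (4,5)@(9, 11): e=[-2,12,14] → ·
  covered (3 px):
    · · · · · · · · · ·
    · · · · · · · · · ·
    · · · · # · · · · ·
    · · · · # · · · · ·
    · · · · # · · · · ·
    · · · · · · · · · ·
    · · · · · · · · · ·
    · · · · · · · · · ·
    · · · · · · · · · ·
T2:
  2·area = 72  (B↔C swapped to make it positive)
  edge (12, 4)→(6, 8): d=(-6,4) right/bottom  bias=-1
  edge (6, 8)→(0, 0): d=(-6,-8) top-left  bias=+0
  edge (0, 0)→(12, 4): d=(12,4) right/bottom  bias=-1
    (0,0)@(1, 1): e=[62,2,8] → #
    (1,0)@(3, 1): e=[54,18,0] → ·  [on edge]
    (0,1)@(1, 3): e=[50,-10,32] → ·
    (1,1)@(3, 3): e=[42,6,24] → #
    (2,1)@(5, 3): e=[34,22,16] → #
    (3,1)@(7, 3): e=[26,38,8] → #
    (4,1)@(9, 3): e=[18,54,0] → ·  [on edge]
    (1,2)@(3, 5): e=[30,-6,48] → ·
    (2,2)@(5, 5): e=[22,10,40] → #
    (4,2)@(9, 5): e=[6,42,24] → #
    (5,2)@(11, 5): e=[-2,58,16] → ·
    (7,2)@(15, 5): e=[-18,90,0] → ·  [on edge]
  covered (8 px):
    # · · · · · · · · ·
    · # # # · · · · · ·
    · · # # # · · · · ·
    · · · # · · · · · ·
    · · · · · · · · · ·
    · · · · · · · · · ·
    · · · · · · · · · ·
    · · · · · · · · · ·
    · · · · · · · · · ·

Result: [18,46,60]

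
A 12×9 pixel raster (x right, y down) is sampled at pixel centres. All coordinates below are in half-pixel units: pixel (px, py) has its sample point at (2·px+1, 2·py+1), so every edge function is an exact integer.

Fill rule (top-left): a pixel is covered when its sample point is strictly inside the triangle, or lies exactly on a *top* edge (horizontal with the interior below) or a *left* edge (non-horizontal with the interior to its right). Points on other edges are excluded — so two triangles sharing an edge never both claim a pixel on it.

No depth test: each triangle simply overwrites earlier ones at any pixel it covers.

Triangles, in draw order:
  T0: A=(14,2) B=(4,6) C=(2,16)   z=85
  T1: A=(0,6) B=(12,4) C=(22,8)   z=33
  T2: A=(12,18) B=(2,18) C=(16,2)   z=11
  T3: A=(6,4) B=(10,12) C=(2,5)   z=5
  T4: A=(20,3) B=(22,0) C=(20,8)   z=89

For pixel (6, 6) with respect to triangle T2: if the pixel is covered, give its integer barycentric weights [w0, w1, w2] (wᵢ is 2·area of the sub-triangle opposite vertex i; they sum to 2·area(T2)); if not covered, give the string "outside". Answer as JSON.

T0:
  2·area = 92  (B↔C swapped to make it positive)
  edge (14, 2)→(2, 16): d=(-12,14) right/bottom  bias=-1
  edge (2, 16)→(4, 6): d=(2,-10) top-left  bias=+0
  edge (4, 6)→(14, 2): d=(10,-4) top-left  bias=+0
    (2,0)@(5, 1): e=[138,0,-46] → .  [on edge]
    (6,1)@(13, 3): e=[2,84,6] → X
    (7,1)@(15, 3): e=[-26,104,14] → .
    (3,2)@(7, 5): e=[62,28,2] → X
    (4,2)@(9, 5): e=[34,48,10] → X
    (5,2)@(11, 5): e=[6,68,18] → X
    (6,2)@(13, 5): e=[-22,88,26] → .
    (2,3)@(5, 7): e=[66,12,14] → X
    (5,3)@(11, 7): e=[-18,72,38] → .
    (2,4)@(5, 9): e=[42,16,34] → X
    (4,4)@(9, 9): e=[-14,56,50] → .
    (1,5)@(3, 11): e=[46,0,46] → X  [on edge]
  covered (12 px):
    . . . . . . . . . . . .
    . . . . . . X . . . . .
    . . . X X X . . . . . .
    . . X X X . . . . . . .
    . . X X . . . . . . . .
    . X X . . . . . . . . .
    . X . . . . . . . . . .
    . . . . . . . . . . . .
    . . . . . . . . . . . .
T1:
  2·area = 68
  edge (0, 6)→(12, 4): d=(12,-2) top-left  bias=+0
  edge (12, 4)→(22, 8): d=(10,4) right/bottom  bias=-1
  edge (22, 8)→(0, 6): d=(-22,-2) top-left  bias=+0
    (3,2)@(7, 5): e=[2,30,36] → X
    (4,2)@(9, 5): e=[6,22,40] → X
    (5,2)@(11, 5): e=[10,14,44] → X
    (6,2)@(13, 5): e=[14,6,48] → X
    (7,2)@(15, 5): e=[18,-2,52] → .
    (3,3)@(7, 7): e=[26,50,-8] → .
    (4,3)@(9, 7): e=[30,42,-4] → .
    (5,3)@(11, 7): e=[34,34,0] → X  [on edge]
    (7,3)@(15, 7): e=[42,18,8] → X
    (8,3)@(17, 7): e=[46,10,12] → X
    (9,3)@(19, 7): e=[50,2,16] → X
    (10,3)@(21, 7): e=[54,-6,20] → .
  covered (9 px):
    . . . . . . . . . . . .
    . . . . . . . . . . . .
    . . . X X X X . . . . .
    . . . . . X X X X X . .
    . . . . . . . . . . . .
    . . . . . . . . . . . .
    . . . . . . . . . . . .
    . . . . . . . . . . . .
    . . . . . . . . . . . .
T2:
  2·area = 160
  edge (12, 18)→(2, 18): d=(-10,0) right/bottom  bias=-1
  edge (2, 18)→(16, 2): d=(14,-16) top-left  bias=+0
  edge (16, 2)→(12, 18): d=(-4,16) right/bottom  bias=-1
    (7,2)@(15, 5): e=[130,26,4] → X
    (8,2)@(17, 5): e=[130,58,-28] → .
    (6,3)@(13, 7): e=[110,22,28] → X
    (7,3)@(15, 7): e=[110,54,-4] → .
    (5,4)@(11, 9): e=[90,18,52] → X
    (7,4)@(15, 9): e=[90,82,-12] → .
    (4,5)@(9, 11): e=[70,14,76] → X
    (7,5)@(15, 11): e=[70,110,-20] → .
    (3,6)@(7, 13): e=[50,10,100] → X
    (7,6)@(15, 13): e=[50,138,-28] → .
    (2,7)@(5, 15): e=[30,6,124] → X
    (6,7)@(13, 15): e=[30,134,-4] → .
  covered (20 px):
    . . . . . . . . . . . .
    . . . . . . . . . . . .
    . . . . . . . X . . . .
    . . . . . . X . . . . .
    . . . . . X X . . . . .
    . . . . X X X . . . . .
    . . . X X X X . . . . .
    . . X X X X . . . . . .
    . X X X X X . . . . . .
T3:
  2·area = 36
  edge (6, 4)→(10, 12): d=(4,8) right/bottom  bias=-1
  edge (10, 12)→(2, 5): d=(-8,-7) top-left  bias=+0
  edge (2, 5)→(6, 4): d=(4,-1) top-left  bias=+0
    (1,2)@(3, 5): e=[28,7,1] → X
    (2,2)@(5, 5): e=[12,21,3] → X
    (3,2)@(7, 5): e=[-4,35,5] → .
    (1,3)@(3, 7): e=[36,-9,9] → .
    (2,3)@(5, 7): e=[20,5,11] → X
    (3,3)@(7, 7): e=[4,19,13] → X
    (4,3)@(9, 7): e=[-12,33,15] → .
    (2,4)@(5, 9): e=[28,-11,19] → .
    (3,4)@(7, 9): e=[12,3,21] → X
    (4,4)@(9, 9): e=[-4,17,23] → .
    (3,5)@(7, 11): e=[20,-13,29] → .
    (4,5)@(9, 11): e=[4,1,31] → X
  covered (6 px):
    . . . . . . . . . . . .
    . . . . . . . . . . . .
    . X X . . . . . . . . .
    . . X X . . . . . . . .
    . . . X . . . . . . . .
    . . . . X . . . . . . .
    . . . . . . . . . . . .
    . . . . . . . . . . . .
    . . . . . . . . . . . .
T4:
  2·area = 10
  edge (20, 3)→(22, 0): d=(2,-3) top-left  bias=+0
  edge (22, 0)→(20, 8): d=(-2,8) right/bottom  bias=-1
  edge (20, 8)→(20, 3): d=(0,-5) top-left  bias=+0
    (10,1)@(21, 3): e=[3,2,5] → X
    (11,1)@(23, 3): e=[9,-14,15] → .
    (10,2)@(21, 5): e=[7,-2,5] → .
  covered (1 px):
    . . . . . . . . . . . .
    . . . . . . . . . . X .
    . . . . . . . . . . . .
    . . . . . . . . . . . .
    . . . . . . . . . . . .
    . . . . . . . . . . . .
    . . . . . . . . . . . .
    . . . . . . . . . . . .
    . . . . . . . . . . . .

Final: [106,4,50]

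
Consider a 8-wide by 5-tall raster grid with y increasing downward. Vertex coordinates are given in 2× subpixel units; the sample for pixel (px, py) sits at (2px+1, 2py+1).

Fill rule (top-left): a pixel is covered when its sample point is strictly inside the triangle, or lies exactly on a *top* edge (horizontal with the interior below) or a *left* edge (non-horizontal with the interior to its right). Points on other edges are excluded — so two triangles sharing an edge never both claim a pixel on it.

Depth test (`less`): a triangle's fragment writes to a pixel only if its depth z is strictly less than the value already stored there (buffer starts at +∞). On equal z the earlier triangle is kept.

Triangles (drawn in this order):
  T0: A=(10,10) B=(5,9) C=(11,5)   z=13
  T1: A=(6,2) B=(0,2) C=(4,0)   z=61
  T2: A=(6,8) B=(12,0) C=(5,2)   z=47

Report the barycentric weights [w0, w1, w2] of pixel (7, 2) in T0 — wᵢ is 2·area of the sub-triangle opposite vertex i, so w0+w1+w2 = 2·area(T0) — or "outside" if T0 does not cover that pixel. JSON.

T0:
  2·area = 26
  edge (10, 10)→(5, 9): d=(-5,-1) top-left  bias=+0
  edge (5, 9)→(11, 5): d=(6,-4) top-left  bias=+0
  edge (11, 5)→(10, 10): d=(-1,5) right/bottom  bias=-1
    (5,2)@(11, 5): e=[26,0,0] → ·  [on edge]
    (4,3)@(9, 7): e=[14,4,8] → █
    (5,3)@(11, 7): e=[16,12,-2] → ·
    (2,4)@(5, 9): e=[0,0,26] → █  [on edge]
    (3,4)@(7, 9): e=[2,8,16] → █
    (5,4)@(11, 9): e=[6,24,-4] → ·
  covered (4 px):
    · · · · · · · ·
    · · · · · · · ·
    · · · · · · · ·
    · · · · █ · · ·
    · · █ █ █ · · ·
T1:
  2·area = 12
  edge (6, 2)→(0, 2): d=(-6,0) right/bottom  bias=-1
  edge (0, 2)→(4, 0): d=(4,-2) top-left  bias=+0
  edge (4, 0)→(6, 2): d=(2,2) right/bottom  bias=-1
    (1,0)@(3, 1): e=[6,2,4] → █
    (2,0)@(5, 1): e=[6,6,0] → ·  [on edge]
    (1,1)@(3, 3): e=[-6,10,8] → ·
    (3,1)@(7, 3): e=[-6,18,0] → ·  [on edge]
    (4,2)@(9, 5): e=[-18,30,0] → ·  [on edge]
    (5,3)@(11, 7): e=[-30,42,0] → ·  [on edge]
    (6,4)@(13, 9): e=[-42,54,0] → ·  [on edge]
  covered (1 px):
    · █ · · · · · ·
    · · · · · · · ·
    · · · · · · · ·
    · · · · · · · ·
    · · · · · · · ·
T2:
  2·area = 44  (B↔C swapped to make it positive)
  edge (6, 8)→(5, 2): d=(-1,-6) top-left  bias=+0
  edge (5, 2)→(12, 0): d=(7,-2) top-left  bias=+0
  edge (12, 0)→(6, 8): d=(-6,8) right/bottom  bias=-1
    (4,0)@(9, 1): e=[25,1,18] → █
    (5,0)@(11, 1): e=[37,5,2] → █
    (6,0)@(13, 1): e=[49,9,-14] → ·
    (3,1)@(7, 3): e=[11,11,22] → █
    (5,1)@(11, 3): e=[35,19,-10] → ·
    (3,2)@(7, 5): e=[9,25,10] → █
    (4,2)@(9, 5): e=[21,29,-6] → ·
    (3,3)@(7, 7): e=[7,39,-2] → ·
  covered (5 px):
    · · · · █ █ · ·
    · · · █ █ · · ·
    · · · █ · · · ·
    · · · · · · · ·
    · · · · · · · ·

Answer: "outside"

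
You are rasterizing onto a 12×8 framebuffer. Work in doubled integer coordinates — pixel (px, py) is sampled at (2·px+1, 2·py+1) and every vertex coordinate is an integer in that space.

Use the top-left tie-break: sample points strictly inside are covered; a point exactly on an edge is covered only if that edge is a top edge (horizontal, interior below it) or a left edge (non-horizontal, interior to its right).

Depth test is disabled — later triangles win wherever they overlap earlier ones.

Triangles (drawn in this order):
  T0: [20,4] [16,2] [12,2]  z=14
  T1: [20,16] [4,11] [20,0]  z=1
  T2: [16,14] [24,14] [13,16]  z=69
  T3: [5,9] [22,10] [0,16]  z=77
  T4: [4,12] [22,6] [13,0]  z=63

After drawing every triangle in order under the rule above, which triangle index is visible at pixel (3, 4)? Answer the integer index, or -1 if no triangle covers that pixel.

T0:
  2·area = 8  (B↔C swapped to make it positive)
  edge (20, 4)→(12, 2): d=(-8,-2) top-left  bias=+0
  edge (12, 2)→(16, 2): d=(4,0) top-left  bias=+0
  edge (16, 2)→(20, 4): d=(4,2) right/bottom  bias=-1
    (8,1)@(17, 3): e=[2,4,2] → █
    (9,1)@(19, 3): e=[6,4,-2] → ·
    (8,2)@(17, 5): e=[-14,12,10] → ·
  covered (1 px):
    · · · · · · · · · · · ·
    · · · · · · · · █ · · ·
    · · · · · · · · · · · ·
    · · · · · · · · · · · ·
    · · · · · · · · · · · ·
    · · · · · · · · · · · ·
    · · · · · · · · · · · ·
    · · · · · · · · · · · ·
T1:
  2·area = 256
  edge (20, 16)→(4, 11): d=(-16,-5) top-left  bias=+0
  edge (4, 11)→(20, 0): d=(16,-11) top-left  bias=+0
  edge (20, 0)→(20, 16): d=(0,16) right/bottom  bias=-1
    (9,0)@(19, 1): e=[235,5,16] → █
    (10,0)@(21, 1): e=[245,27,-16] → ·
    (8,1)@(17, 3): e=[193,15,48] → █
    (10,1)@(21, 3): e=[213,59,-16] → ·
    (6,2)@(13, 5): e=[141,3,112] → █
    (7,2)@(15, 5): e=[151,25,80] → █
    (10,2)@(21, 5): e=[181,91,-16] → ·
    (5,3)@(11, 7): e=[99,13,144] → █
    (10,3)@(21, 7): e=[149,123,-16] → ·
    (3,4)@(7, 9): e=[47,1,208] → █
    (4,4)@(9, 9): e=[57,23,176] → █
    (10,4)@(21, 9): e=[117,155,-16] → ·
  covered (34 px):
    · · · · · · · · · █ · ·
    · · · · · · · · █ █ · ·
    · · · · · · █ █ █ █ · ·
    · · · · · █ █ █ █ █ · ·
    · · · █ █ █ █ █ █ █ · ·
    · · █ █ █ █ █ █ █ █ · ·
    · · · · · █ █ █ █ █ · ·
    · · · · · · · · █ █ · ·
T2:
  2·area = 16
  edge (16, 14)→(24, 14): d=(8,0) top-left  bias=+0
  edge (24, 14)→(13, 16): d=(-11,2) right/bottom  bias=-1
  edge (13, 16)→(16, 14): d=(3,-2) top-left  bias=+0
    (7,7)@(15, 15): e=[8,7,1] → █
    (8,7)@(17, 15): e=[8,3,5] → █
    (9,7)@(19, 15): e=[8,-1,9] → ·
  covered (2 px):
    · · · · · · · · · · · ·
    · · · · · · · · · · · ·
    · · · · · · · · · · · ·
    · · · · · · · · · · · ·
    · · · · · · · · · · · ·
    · · · · · · · · · · · ·
    · · · · · · · · · · · ·
    · · · · · · · █ █ · · ·
T3:
  2·area = 124
  edge (5, 9)→(22, 10): d=(17,1) right/bottom  bias=-1
  edge (22, 10)→(0, 16): d=(-22,6) right/bottom  bias=-1
  edge (0, 16)→(5, 9): d=(5,-7) top-left  bias=+0
    (2,4)@(5, 9): e=[0,124,0] → ·  [on edge]
    (2,5)@(5, 11): e=[34,80,10] → █
    (3,5)@(7, 11): e=[32,68,24] → █
    (4,5)@(9, 11): e=[30,56,38] → █
    (5,5)@(11, 11): e=[28,44,52] → █
    (6,5)@(13, 11): e=[26,32,66] → █
    (7,5)@(15, 11): e=[24,20,80] → █
    (8,5)@(17, 11): e=[22,8,94] → █
    (9,5)@(19, 11): e=[20,-4,108] → ·
    (1,6)@(3, 13): e=[70,48,6] → █
    (5,6)@(11, 13): e=[62,0,62] → ·  [on edge]
    (6,6)@(13, 13): e=[60,-12,76] → ·
  covered (13 px):
    · · · · · · · · · · · ·
    · · · · · · · · · · · ·
    · · · · · · · · · · · ·
    · · · · · · · · · · · ·
    · · · · · · · · · · · ·
    · · █ █ █ █ █ █ █ · · ·
    · █ █ █ █ · · · · · · ·
    █ █ · · · · · · · · · ·
T4:
  2·area = 162  (B↔C swapped to make it positive)
  edge (4, 12)→(13, 0): d=(9,-12) top-left  bias=+0
  edge (13, 0)→(22, 6): d=(9,6) right/bottom  bias=-1
  edge (22, 6)→(4, 12): d=(-18,6) right/bottom  bias=-1
    (6,0)@(13, 1): e=[9,9,144] → █
    (7,0)@(15, 1): e=[33,-3,132] → ·
    (5,1)@(11, 3): e=[3,39,120] → █
    (7,1)@(15, 3): e=[51,15,96] → █
    (8,1)@(17, 3): e=[75,3,84] → █
    (9,1)@(19, 3): e=[99,-9,72] → ·
    (5,2)@(11, 5): e=[21,57,84] → █
    (9,2)@(19, 5): e=[117,9,36] → █
    (10,2)@(21, 5): e=[141,-3,24] → ·
    (4,3)@(9, 7): e=[15,87,60] → █
    (9,3)@(19, 7): e=[135,27,0] → ·  [on edge]
    (3,4)@(7, 9): e=[9,117,36] → █
    (6,4)@(13, 9): e=[81,81,0] → ·  [on edge]
    (3,5)@(7, 11): e=[27,135,0] → ·  [on edge]
    (0,6)@(1, 13): e=[-27,189,0] → ·  [on edge]
  covered (19 px):
    · · · · · · █ · · · · ·
    · · · · · █ █ █ █ · · ·
    · · · · · █ █ █ █ █ · ·
    · · · · █ █ █ █ █ · · ·
    · · · █ █ █ · · · · · ·
    · · █ · · · · · · · · ·
    · · · · · · · · · · · ·
    · · · · · · · · · · · ·

Z-buffer (winner per pixel, '.' = empty):
  . . . . . . 4 . . 1 . .
  . . . . . 4 4 4 4 1 . .
  . . . . . 4 4 4 4 4 . .
  . . . . 4 4 4 4 4 1 . .
  . . . 4 4 4 1 1 1 1 . .
  . . 4 3 3 3 3 3 3 1 . .
  . 3 3 3 3 1 1 1 1 1 . .
  3 3 . . . . . 2 2 1 . .

Result: 4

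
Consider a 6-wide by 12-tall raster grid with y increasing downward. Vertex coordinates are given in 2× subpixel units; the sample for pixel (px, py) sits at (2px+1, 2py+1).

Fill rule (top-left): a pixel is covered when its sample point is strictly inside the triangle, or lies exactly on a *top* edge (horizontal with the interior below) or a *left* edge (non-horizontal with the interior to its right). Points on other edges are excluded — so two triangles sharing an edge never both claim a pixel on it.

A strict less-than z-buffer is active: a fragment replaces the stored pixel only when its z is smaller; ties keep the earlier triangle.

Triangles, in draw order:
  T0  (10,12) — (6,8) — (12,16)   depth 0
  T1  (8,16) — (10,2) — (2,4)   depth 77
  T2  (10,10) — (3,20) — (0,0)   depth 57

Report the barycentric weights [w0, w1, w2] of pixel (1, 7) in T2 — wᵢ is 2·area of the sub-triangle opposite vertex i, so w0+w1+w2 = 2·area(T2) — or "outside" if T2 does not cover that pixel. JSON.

T0:
  2·area = 8  (B↔C swapped to make it positive)
  edge (10, 12)→(12, 16): d=(2,4) right/bottom  bias=-1
  edge (12, 16)→(6, 8): d=(-6,-8) top-left  bias=+0
  edge (6, 8)→(10, 12): d=(4,4) right/bottom  bias=-1
    (0,1)@(1, 3): e=[18,-10,0] → ·  [on edge]
    (1,2)@(3, 5): e=[14,-6,0] → ·  [on edge]
    (2,3)@(5, 7): e=[10,-2,0] → ·  [on edge]
    (3,4)@(7, 9): e=[6,2,0] → ·  [on edge]
    (4,5)@(9, 11): e=[2,6,0] → ·  [on edge]
    (5,6)@(11, 13): e=[-2,10,0] → ·  [on edge]
  covered (0 px):
    · · · · · ·
    · · · · · ·
    · · · · · ·
    · · · · · ·
    · · · · · ·
    · · · · · ·
    · · · · · ·
    · · · · · ·
    · · · · · ·
    · · · · · ·
    · · · · · ·
    · · · · · ·
T1:
  2·area = 108  (B↔C swapped to make it positive)
  edge (8, 16)→(2, 4): d=(-6,-12) top-left  bias=+0
  edge (2, 4)→(10, 2): d=(8,-2) top-left  bias=+0
  edge (10, 2)→(8, 16): d=(-2,14) right/bottom  bias=-1
    (3,1)@(7, 3): e=[66,2,40] → █
    (4,1)@(9, 3): e=[90,6,12] → █
    (5,1)@(11, 3): e=[114,10,-16] → ·
    (1,2)@(3, 5): e=[6,10,92] → █
    (2,2)@(5, 5): e=[30,14,64] → █
    (5,2)@(11, 5): e=[102,26,-20] → ·
    (1,3)@(3, 7): e=[-6,26,88] → ·
    (2,3)@(5, 7): e=[18,30,60] → █
    (5,3)@(11, 7): e=[90,42,-24] → ·
    (2,4)@(5, 9): e=[6,46,56] → █
    (4,4)@(9, 9): e=[54,54,0] → ·  [on edge]
    (2,5)@(5, 11): e=[-6,62,52] → ·
    (3,11)@(7, 23): e=[-54,162,0] → ·  [on edge]
  covered (13 px):
    · · · · · ·
    · · · █ █ ·
    · █ █ █ █ ·
    · · █ █ █ ·
    · · █ █ · ·
    · · · █ · ·
    · · · █ · ·
    · · · · · ·
    · · · · · ·
    · · · · · ·
    · · · · · ·
    · · · · · ·
T2:
  2·area = 170
  edge (10, 10)→(3, 20): d=(-7,10) right/bottom  bias=-1
  edge (3, 20)→(0, 0): d=(-3,-20) top-left  bias=+0
  edge (0, 0)→(10, 10): d=(10,10) right/bottom  bias=-1
    (0,0)@(1, 1): e=[153,17,0] → ·  [on edge]
    (0,1)@(1, 3): e=[139,11,20] → █
    (1,1)@(3, 3): e=[119,51,0] → ·  [on edge]
    (0,2)@(1, 5): e=[125,5,40] → █
    (1,2)@(3, 5): e=[105,45,20] → █
    (2,2)@(5, 5): e=[85,85,0] → ·  [on edge]
    (0,3)@(1, 7): e=[111,-1,60] → ·
    (1,3)@(3, 7): e=[91,39,40] → █
    (2,3)@(5, 7): e=[71,79,20] → █
    (3,3)@(7, 7): e=[51,119,0] → ·  [on edge]
    (1,4)@(3, 9): e=[77,33,60] → █
    (3,4)@(7, 9): e=[37,113,20] → █
    (4,4)@(9, 9): e=[17,153,0] → ·  [on edge]
    (5,5)@(11, 11): e=[-17,187,0] → ·  [on edge]
  covered (20 px):
    · · · · · ·
    █ · · · · ·
    █ █ · · · ·
    · █ █ · · ·
    · █ █ █ · ·
    · █ █ █ █ ·
    · █ █ █ · ·
    · █ █ · · ·
    · █ █ · · ·
    · █ · · · ·
    · · · · · ·
    · · · · · ·

Result: [15,120,35]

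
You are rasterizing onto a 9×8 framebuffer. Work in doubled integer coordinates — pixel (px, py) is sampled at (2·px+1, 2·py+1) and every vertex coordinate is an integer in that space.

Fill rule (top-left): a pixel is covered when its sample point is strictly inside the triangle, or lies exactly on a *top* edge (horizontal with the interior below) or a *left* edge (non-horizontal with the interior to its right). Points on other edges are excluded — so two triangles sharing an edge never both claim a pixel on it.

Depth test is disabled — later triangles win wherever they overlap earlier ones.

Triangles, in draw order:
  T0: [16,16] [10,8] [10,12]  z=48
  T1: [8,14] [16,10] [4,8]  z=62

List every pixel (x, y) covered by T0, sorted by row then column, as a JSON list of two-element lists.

T0:
  2·area = 24  (B↔C swapped to make it positive)
  edge (16, 16)→(10, 12): d=(-6,-4) top-left  bias=+0
  edge (10, 12)→(10, 8): d=(0,-4) top-left  bias=+0
  edge (10, 8)→(16, 16): d=(6,8) right/bottom  bias=-1
    (5,5)@(11, 11): e=[10,4,10] → #
    (6,5)@(13, 11): e=[18,12,-6] → ·
    (5,6)@(11, 13): e=[-2,4,22] → ·
    (6,6)@(13, 13): e=[6,12,6] → #
    (7,6)@(15, 13): e=[14,20,-10] → ·
    (6,7)@(13, 15): e=[-6,12,18] → ·
    (7,7)@(15, 15): e=[2,20,2] → #
    (8,7)@(17, 15): e=[10,28,-14] → ·
  covered (3 px):
    · · · · · · · · ·
    · · · · · · · · ·
    · · · · · · · · ·
    · · · · · · · · ·
    · · · · · · · · ·
    · · · · · # · · ·
    · · · · · · # · ·
    · · · · · · · # ·
T1:
  2·area = 64  (B↔C swapped to make it positive)
  edge (8, 14)→(4, 8): d=(-4,-6) top-left  bias=+0
  edge (4, 8)→(16, 10): d=(12,2) right/bottom  bias=-1
  edge (16, 10)→(8, 14): d=(-8,4) right/bottom  bias=-1
    (2,4)@(5, 9): e=[2,10,52] → #
    (3,4)@(7, 9): e=[14,6,44] → #
    (4,4)@(9, 9): e=[26,2,36] → #
    (5,4)@(11, 9): e=[38,-2,28] → ·
    (2,5)@(5, 11): e=[-6,34,36] → ·
    (3,5)@(7, 11): e=[6,30,28] → #
    (5,5)@(11, 11): e=[30,22,12] → #
    (6,5)@(13, 11): e=[42,18,4] → #
    (7,5)@(15, 11): e=[54,14,-4] → ·
    (3,6)@(7, 13): e=[-2,54,12] → ·
    (4,6)@(9, 13): e=[10,50,4] → #
    (5,6)@(11, 13): e=[22,46,-4] → ·
  covered (8 px):
    · · · · · · · · ·
    · · · · · · · · ·
    · · · · · · · · ·
    · · · · · · · · ·
    · · # # # · · · ·
    · · · # # # # · ·
    · · · · # · · · ·
    · · · · · · · · ·

Answer: [[5,5],[6,6],[7,7]]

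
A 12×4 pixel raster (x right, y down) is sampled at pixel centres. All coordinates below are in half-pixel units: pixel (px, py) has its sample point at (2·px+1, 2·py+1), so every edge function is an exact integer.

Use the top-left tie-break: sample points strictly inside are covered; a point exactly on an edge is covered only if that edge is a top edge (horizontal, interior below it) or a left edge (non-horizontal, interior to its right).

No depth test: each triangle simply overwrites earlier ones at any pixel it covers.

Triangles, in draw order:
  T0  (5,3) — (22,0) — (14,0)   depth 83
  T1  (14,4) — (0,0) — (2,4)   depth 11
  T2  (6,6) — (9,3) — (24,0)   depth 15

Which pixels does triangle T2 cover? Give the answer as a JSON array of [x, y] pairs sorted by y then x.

T0:
  2·area = 24  (B↔C swapped to make it positive)
  edge (5, 3)→(14, 0): d=(9,-3) top-left  bias=+0
  edge (14, 0)→(22, 0): d=(8,0) top-left  bias=+0
  edge (22, 0)→(5, 3): d=(-17,3) right/bottom  bias=-1
    (5,0)@(11, 1): e=[0,8,16] → █  [on edge]
    (6,0)@(13, 1): e=[6,8,10] → █
    (7,0)@(15, 1): e=[12,8,4] → █
    (8,0)@(17, 1): e=[18,8,-2] → ·
    (2,1)@(5, 3): e=[0,24,0] → ·  [on edge]
    (5,1)@(11, 3): e=[18,24,-18] → ·
    (6,1)@(13, 3): e=[24,24,-24] → ·
    (7,1)@(15, 3): e=[30,24,-30] → ·
  covered (3 px):
    · · · · · █ █ █ · · · ·
    · · · · · · · · · · · ·
    · · · · · · · · · · · ·
    · · · · · · · · · · · ·
T1:
  2·area = 48  (B↔C swapped to make it positive)
  edge (14, 4)→(2, 4): d=(-12,0) right/bottom  bias=-1
  edge (2, 4)→(0, 0): d=(-2,-4) top-left  bias=+0
  edge (0, 0)→(14, 4): d=(14,4) right/bottom  bias=-1
    (0,0)@(1, 1): e=[36,2,10] → █
    (1,0)@(3, 1): e=[36,10,2] → █
    (2,0)@(5, 1): e=[36,18,-6] → ·
    (0,1)@(1, 3): e=[12,-2,38] → ·
    (1,1)@(3, 3): e=[12,6,30] → █
    (2,1)@(5, 3): e=[12,14,22] → █
    (3,1)@(7, 3): e=[12,22,14] → █
    (4,1)@(9, 3): e=[12,30,6] → █
    (5,1)@(11, 3): e=[12,38,-2] → ·
    (1,2)@(3, 5): e=[-12,2,58] → ·
    (2,2)@(5, 5): e=[-12,10,50] → ·
    (3,2)@(7, 5): e=[-12,18,42] → ·
  covered (6 px):
    █ █ · · · · · · · · · ·
    · █ █ █ █ · · · · · · ·
    · · · · · · · · · · · ·
    · · · · · · · · · · · ·
T2:
  2·area = 36
  edge (6, 6)→(9, 3): d=(3,-3) top-left  bias=+0
  edge (9, 3)→(24, 0): d=(15,-3) top-left  bias=+0
  edge (24, 0)→(6, 6): d=(-18,6) right/bottom  bias=-1
    (5,0)@(11, 1): e=[0,-24,60] → ·  [on edge]
    (9,0)@(19, 1): e=[24,0,12] → █  [on edge]
    (10,0)@(21, 1): e=[30,6,0] → ·  [on edge]
    (4,1)@(9, 3): e=[0,0,36] → █  [on edge]
    (5,1)@(11, 3): e=[6,6,24] → █
    (6,1)@(13, 3): e=[12,12,12] → █
    (7,1)@(15, 3): e=[18,18,0] → ·  [on edge]
    (9,1)@(19, 3): e=[30,30,-24] → ·
    (3,2)@(7, 5): e=[0,24,12] → █  [on edge]
    (4,2)@(9, 5): e=[6,30,0] → ·  [on edge]
    (5,2)@(11, 5): e=[12,36,-12] → ·
    (6,2)@(13, 5): e=[18,42,-24] → ·
    (1,3)@(3, 7): e=[-6,42,0] → ·  [on edge]
    (2,3)@(5, 7): e=[0,48,-12] → ·  [on edge]
  covered (5 px):
    · · · · · · · · · █ · ·
    · · · · █ █ █ · · · · ·
    · · · █ · · · · · · · ·
    · · · · · · · · · · · ·

Result: [[9,0],[4,1],[5,1],[6,1],[3,2]]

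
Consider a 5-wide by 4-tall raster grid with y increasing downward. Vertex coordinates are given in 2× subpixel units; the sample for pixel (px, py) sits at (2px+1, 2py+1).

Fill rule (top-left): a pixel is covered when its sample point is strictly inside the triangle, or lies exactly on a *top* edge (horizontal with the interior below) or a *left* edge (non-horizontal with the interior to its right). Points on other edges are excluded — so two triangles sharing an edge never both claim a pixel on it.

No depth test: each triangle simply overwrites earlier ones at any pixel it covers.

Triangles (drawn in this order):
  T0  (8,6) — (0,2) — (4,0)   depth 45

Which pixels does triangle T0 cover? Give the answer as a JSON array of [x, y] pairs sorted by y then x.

T0:
  2·area = 32
  edge (8, 6)→(0, 2): d=(-8,-4) top-left  bias=+0
  edge (0, 2)→(4, 0): d=(4,-2) top-left  bias=+0
  edge (4, 0)→(8, 6): d=(4,6) right/bottom  bias=-1
    (1,0)@(3, 1): e=[20,2,10] → #
    (2,0)@(5, 1): e=[28,6,-2] → ·
    (1,1)@(3, 3): e=[4,10,18] → #
    (2,1)@(5, 3): e=[12,14,6] → #
    (3,1)@(7, 3): e=[20,18,-6] → ·
    (1,2)@(3, 5): e=[-12,18,26] → ·
    (2,2)@(5, 5): e=[-4,22,14] → ·
    (3,2)@(7, 5): e=[4,26,2] → #
    (4,2)@(9, 5): e=[12,30,-10] → ·
    (3,3)@(7, 7): e=[-12,34,10] → ·
  covered (4 px):
    · # · · ·
    · # # · ·
    · · · # ·
    · · · · ·

Result: [[1,0],[1,1],[2,1],[3,2]]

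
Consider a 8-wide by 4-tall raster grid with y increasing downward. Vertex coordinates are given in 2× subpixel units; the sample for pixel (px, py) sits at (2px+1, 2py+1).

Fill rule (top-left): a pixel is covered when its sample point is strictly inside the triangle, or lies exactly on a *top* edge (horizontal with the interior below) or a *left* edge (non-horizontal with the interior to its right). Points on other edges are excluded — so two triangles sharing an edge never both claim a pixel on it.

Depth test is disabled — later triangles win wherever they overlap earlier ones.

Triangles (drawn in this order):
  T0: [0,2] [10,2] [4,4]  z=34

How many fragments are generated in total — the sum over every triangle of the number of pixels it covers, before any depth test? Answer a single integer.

T0:
  2·area = 20
  edge (0, 2)→(10, 2): d=(10,0) top-left  bias=+0
  edge (10, 2)→(4, 4): d=(-6,2) right/bottom  bias=-1
  edge (4, 4)→(0, 2): d=(-4,-2) top-left  bias=+0
    (6,0)@(13, 1): e=[-10,0,30] → ·  [on edge]
    (1,1)@(3, 3): e=[10,8,2] → #
    (2,1)@(5, 3): e=[10,4,6] → #
    (3,1)@(7, 3): e=[10,0,10] → ·  [on edge]
    (0,2)@(1, 5): e=[30,0,-10] → ·  [on edge]
    (1,2)@(3, 5): e=[30,-4,-6] → ·
    (2,2)@(5, 5): e=[30,-8,-2] → ·
  covered (2 px):
    · · · · · · · ·
    · # # · · · · ·
    · · · · · · · ·
    · · · · · · · ·

Result: 2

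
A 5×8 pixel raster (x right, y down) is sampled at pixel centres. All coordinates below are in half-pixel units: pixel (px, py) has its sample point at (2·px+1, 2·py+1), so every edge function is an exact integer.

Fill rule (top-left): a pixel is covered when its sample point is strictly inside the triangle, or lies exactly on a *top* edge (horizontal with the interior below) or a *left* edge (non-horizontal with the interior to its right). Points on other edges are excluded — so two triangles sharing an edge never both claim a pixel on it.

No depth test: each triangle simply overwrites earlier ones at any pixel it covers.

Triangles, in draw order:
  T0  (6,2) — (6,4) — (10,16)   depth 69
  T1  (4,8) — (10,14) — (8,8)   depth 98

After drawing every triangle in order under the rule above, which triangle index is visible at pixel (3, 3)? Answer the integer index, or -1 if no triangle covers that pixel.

T0:
  2·area = 8  (B↔C swapped to make it positive)
  edge (6, 2)→(10, 16): d=(4,14) right/bottom  bias=-1
  edge (10, 16)→(6, 4): d=(-4,-12) top-left  bias=+0
  edge (6, 4)→(6, 2): d=(0,-2) top-left  bias=+0
    (2,0)@(5, 1): e=[10,0,-2] → .  [on edge]
    (3,3)@(7, 7): e=[6,0,2] → X  [on edge]
    (4,3)@(9, 7): e=[-22,24,6] → .
    (3,4)@(7, 9): e=[14,-8,2] → .
    (4,6)@(9, 13): e=[2,0,6] → X  [on edge]
    (4,7)@(9, 15): e=[10,-8,6] → .
  covered (2 px):
    . . . . .
    . . . . .
    . . . . .
    . . . X .
    . . . . .
    . . . . .
    . . . . X
    . . . . .
T1:
  2·area = 24  (B↔C swapped to make it positive)
  edge (4, 8)→(8, 8): d=(4,0) top-left  bias=+0
  edge (8, 8)→(10, 14): d=(2,6) right/bottom  bias=-1
  edge (10, 14)→(4, 8): d=(-6,-6) top-left  bias=+0
    (0,2)@(1, 5): e=[-12,36,0] → .  [on edge]
    (3,2)@(7, 5): e=[-12,0,36] → .  [on edge]
    (1,3)@(3, 7): e=[-4,28,0] → .  [on edge]
    (2,4)@(5, 9): e=[4,20,0] → X  [on edge]
    (3,4)@(7, 9): e=[4,8,12] → X
    (4,4)@(9, 9): e=[4,-4,24] → .
    (2,5)@(5, 11): e=[12,24,-12] → .
    (3,5)@(7, 11): e=[12,12,0] → X  [on edge]
    (4,5)@(9, 11): e=[12,0,12] → .  [on edge]
    (3,6)@(7, 13): e=[20,16,-12] → .
    (4,6)@(9, 13): e=[20,4,0] → X  [on edge]
    (4,7)@(9, 15): e=[28,8,-12] → .
  covered (4 px):
    . . . . .
    . . . . .
    . . . . .
    . . . . .
    . . X X .
    . . . X .
    . . . . X
    . . . . .

Z-buffer (winner per pixel, '.' = empty):
  . . . . .
  . . . . .
  . . . . .
  . . . 0 .
  . . 1 1 .
  . . . 1 .
  . . . . 1
  . . . . .

Final: 0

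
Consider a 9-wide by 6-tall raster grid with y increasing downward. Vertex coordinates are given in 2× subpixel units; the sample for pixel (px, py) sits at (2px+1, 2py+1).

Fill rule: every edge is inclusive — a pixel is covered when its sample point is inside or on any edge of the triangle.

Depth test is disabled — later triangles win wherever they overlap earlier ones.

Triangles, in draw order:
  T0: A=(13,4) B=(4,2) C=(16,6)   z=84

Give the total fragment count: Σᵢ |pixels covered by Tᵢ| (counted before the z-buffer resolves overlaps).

T0:
  2·area = 12  (B↔C swapped to make it positive)
  edge (13, 4)→(16, 6): d=(3,2) inclusive
  edge (16, 6)→(4, 2): d=(-12,-4) inclusive
  edge (4, 2)→(13, 4): d=(9,2) inclusive
    (0,0)@(1, 1): e=[15,0,-3] → ·  [on edge]
    (3,1)@(7, 3): e=[9,0,3] → █  [on edge]
    (4,1)@(9, 3): e=[5,8,-1] → ·
    (3,2)@(7, 5): e=[15,-24,21] → ·
    (6,2)@(13, 5): e=[3,0,9] → █  [on edge]
    (7,2)@(15, 5): e=[-1,8,5] → ·
    (6,3)@(13, 7): e=[9,-24,27] → ·
  covered (2 px):
    · · · · · · · · ·
    · · · █ · · · · ·
    · · · · · · █ · ·
    · · · · · · · · ·
    · · · · · · · · ·
    · · · · · · · · ·

Final: 2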